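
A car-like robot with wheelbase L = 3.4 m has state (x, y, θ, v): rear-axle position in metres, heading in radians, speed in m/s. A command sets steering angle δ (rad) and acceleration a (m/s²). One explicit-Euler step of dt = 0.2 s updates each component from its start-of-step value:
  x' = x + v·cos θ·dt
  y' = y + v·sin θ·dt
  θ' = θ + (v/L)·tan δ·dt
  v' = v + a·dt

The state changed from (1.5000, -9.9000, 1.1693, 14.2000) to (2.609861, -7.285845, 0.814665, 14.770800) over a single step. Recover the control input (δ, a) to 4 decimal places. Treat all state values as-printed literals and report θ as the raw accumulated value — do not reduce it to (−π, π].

a = (v'−v)/dt = (0.570800)/0.2 = 2.8540
Δθ = θ'−θ = -0.354635;  (v·dt/L) = 14.2000·0.2/3.4 = 0.835294
tan δ = Δθ·L/(v·dt) = -0.424563  →  δ = -0.4015

δ = -0.4015, a = 2.8540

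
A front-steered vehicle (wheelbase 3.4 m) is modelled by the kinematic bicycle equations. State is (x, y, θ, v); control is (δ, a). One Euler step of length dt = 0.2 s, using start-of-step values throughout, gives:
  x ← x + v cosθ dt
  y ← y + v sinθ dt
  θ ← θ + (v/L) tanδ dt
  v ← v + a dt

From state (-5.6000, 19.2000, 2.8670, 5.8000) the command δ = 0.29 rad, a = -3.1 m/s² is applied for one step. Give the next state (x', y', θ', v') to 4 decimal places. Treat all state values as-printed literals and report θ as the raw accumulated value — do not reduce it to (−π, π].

x' = -5.6000 + 5.8000·cos(2.8670)·0.2 = -6.7165
y' = 19.2000 + 5.8000·sin(2.8670)·0.2 = 19.5145
θ' = 2.8670 + (5.8000/3.4)·tan(0.29)·0.2 = 2.9688
v' = 5.8000 − 3.1000·0.2 = 5.1800

(-6.7165, 19.5145, 2.9688, 5.1800)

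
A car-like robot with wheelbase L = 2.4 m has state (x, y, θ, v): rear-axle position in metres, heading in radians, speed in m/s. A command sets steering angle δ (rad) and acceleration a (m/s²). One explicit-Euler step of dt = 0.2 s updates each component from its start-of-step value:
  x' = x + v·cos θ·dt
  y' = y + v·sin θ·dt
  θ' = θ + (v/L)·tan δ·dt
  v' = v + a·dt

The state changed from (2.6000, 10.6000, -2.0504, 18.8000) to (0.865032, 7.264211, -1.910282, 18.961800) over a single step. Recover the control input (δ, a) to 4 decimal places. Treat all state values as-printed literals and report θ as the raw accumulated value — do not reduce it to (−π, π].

a = (v'−v)/dt = (0.161800)/0.2 = 0.8090
Δθ = θ'−θ = 0.140118;  (v·dt/L) = 18.8000·0.2/2.4 = 1.566667
tan δ = Δθ·L/(v·dt) = 0.089437  →  δ = 0.0892

δ = 0.0892, a = 0.8090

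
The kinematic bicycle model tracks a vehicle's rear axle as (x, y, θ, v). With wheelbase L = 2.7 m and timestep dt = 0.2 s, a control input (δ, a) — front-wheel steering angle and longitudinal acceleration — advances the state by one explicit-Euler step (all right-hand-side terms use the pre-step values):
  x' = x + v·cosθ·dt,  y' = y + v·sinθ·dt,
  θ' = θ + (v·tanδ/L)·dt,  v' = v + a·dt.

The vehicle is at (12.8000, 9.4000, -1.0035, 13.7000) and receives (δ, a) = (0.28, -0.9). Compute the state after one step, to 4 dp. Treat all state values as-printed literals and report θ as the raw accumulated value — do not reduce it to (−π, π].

x' = 12.8000 + 13.7000·cos(-1.0035)·0.2 = 14.2723
y' = 9.4000 + 13.7000·sin(-1.0035)·0.2 = 7.0892
θ' = -1.0035 + (13.7000/2.7)·tan(0.28)·0.2 = -0.7117
v' = 13.7000 − 0.9000·0.2 = 13.5200

(14.2723, 7.0892, -0.7117, 13.5200)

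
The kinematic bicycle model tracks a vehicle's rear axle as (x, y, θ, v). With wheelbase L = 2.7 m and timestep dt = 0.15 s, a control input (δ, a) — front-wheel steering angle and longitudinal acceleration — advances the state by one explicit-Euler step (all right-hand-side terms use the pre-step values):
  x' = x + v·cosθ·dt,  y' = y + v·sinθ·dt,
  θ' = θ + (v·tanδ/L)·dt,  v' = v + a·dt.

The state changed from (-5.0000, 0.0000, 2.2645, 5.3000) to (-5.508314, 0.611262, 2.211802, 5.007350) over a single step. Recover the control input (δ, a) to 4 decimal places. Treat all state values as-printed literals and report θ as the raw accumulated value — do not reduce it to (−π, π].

a = (v'−v)/dt = (-0.292650)/0.15 = -1.9510
Δθ = θ'−θ = -0.052698;  (v·dt/L) = 5.3000·0.15/2.7 = 0.294444
tan δ = Δθ·L/(v·dt) = -0.178974  →  δ = -0.1771

δ = -0.1771, a = -1.9510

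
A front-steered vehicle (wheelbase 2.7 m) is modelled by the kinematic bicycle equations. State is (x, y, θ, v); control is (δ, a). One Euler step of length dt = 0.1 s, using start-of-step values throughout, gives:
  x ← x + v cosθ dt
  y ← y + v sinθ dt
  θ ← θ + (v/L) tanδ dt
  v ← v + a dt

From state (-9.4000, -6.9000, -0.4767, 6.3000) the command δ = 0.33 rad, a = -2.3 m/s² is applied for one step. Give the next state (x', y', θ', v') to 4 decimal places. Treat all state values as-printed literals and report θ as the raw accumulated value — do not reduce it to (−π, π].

x' = -9.4000 + 6.3000·cos(-0.4767)·0.1 = -8.8402
y' = -6.9000 + 6.3000·sin(-0.4767)·0.1 = -7.1891
θ' = -0.4767 + (6.3000/2.7)·tan(0.33)·0.1 = -0.3968
v' = 6.3000 − 2.3000·0.1 = 6.0700

(-8.8402, -7.1891, -0.3968, 6.0700)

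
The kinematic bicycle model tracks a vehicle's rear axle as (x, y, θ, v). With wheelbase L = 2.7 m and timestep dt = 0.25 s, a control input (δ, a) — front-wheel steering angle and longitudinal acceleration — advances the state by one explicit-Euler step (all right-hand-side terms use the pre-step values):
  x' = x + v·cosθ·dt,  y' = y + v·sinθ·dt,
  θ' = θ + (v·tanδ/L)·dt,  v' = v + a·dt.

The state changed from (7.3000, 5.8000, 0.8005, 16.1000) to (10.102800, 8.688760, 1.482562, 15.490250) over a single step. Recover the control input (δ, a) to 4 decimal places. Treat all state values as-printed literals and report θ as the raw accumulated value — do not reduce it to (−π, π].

a = (v'−v)/dt = (-0.609750)/0.25 = -2.4390
Δθ = θ'−θ = 0.682062;  (v·dt/L) = 16.1000·0.25/2.7 = 1.490741
tan δ = Δθ·L/(v·dt) = 0.457532  →  δ = 0.4291

δ = 0.4291, a = -2.4390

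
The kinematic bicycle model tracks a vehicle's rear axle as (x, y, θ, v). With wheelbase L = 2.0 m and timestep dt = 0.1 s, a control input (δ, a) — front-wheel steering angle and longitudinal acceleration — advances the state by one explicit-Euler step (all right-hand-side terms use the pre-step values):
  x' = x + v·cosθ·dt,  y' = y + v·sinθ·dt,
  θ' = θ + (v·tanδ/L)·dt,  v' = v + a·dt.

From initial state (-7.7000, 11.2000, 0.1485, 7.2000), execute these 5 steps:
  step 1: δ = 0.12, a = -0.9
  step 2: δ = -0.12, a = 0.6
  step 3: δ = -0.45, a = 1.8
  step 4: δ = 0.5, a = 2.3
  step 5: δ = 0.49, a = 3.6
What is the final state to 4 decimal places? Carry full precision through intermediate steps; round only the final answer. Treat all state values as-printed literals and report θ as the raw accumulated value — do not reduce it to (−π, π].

(-4.0999, 11.6641, 0.3788, 7.9400)

after step 1 (δ=0.12, a=-0.9): (-6.987924, 11.306527, 0.191909, 7.110000)
after step 2 (δ=-0.12, a=0.6): (-6.289977, 11.442138, 0.149043, 7.170000)
after step 3 (δ=-0.45, a=1.8): (-5.580926, 11.548607, -0.024133, 7.350000)
after step 4 (δ=0.5, a=2.3): (-4.846140, 11.530871, 0.176634, 7.580000)
after step 5 (δ=0.49, a=3.6): (-4.099934, 11.664064, 0.378788, 7.940000)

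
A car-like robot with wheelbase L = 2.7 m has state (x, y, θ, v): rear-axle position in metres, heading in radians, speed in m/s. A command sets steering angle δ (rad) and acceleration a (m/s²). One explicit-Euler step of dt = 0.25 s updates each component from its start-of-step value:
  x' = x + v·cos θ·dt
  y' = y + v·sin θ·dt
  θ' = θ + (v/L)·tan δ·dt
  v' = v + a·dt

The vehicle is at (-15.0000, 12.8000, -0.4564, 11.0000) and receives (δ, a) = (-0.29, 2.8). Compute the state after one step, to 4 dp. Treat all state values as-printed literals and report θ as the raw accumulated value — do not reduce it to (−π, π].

(-12.5315, 11.5880, -0.7603, 11.7000)

x' = -15.0000 + 11.0000·cos(-0.4564)·0.25 = -12.5315
y' = 12.8000 + 11.0000·sin(-0.4564)·0.25 = 11.5880
θ' = -0.4564 + (11.0000/2.7)·tan(-0.29)·0.25 = -0.7603
v' = 11.0000 + 2.8000·0.25 = 11.7000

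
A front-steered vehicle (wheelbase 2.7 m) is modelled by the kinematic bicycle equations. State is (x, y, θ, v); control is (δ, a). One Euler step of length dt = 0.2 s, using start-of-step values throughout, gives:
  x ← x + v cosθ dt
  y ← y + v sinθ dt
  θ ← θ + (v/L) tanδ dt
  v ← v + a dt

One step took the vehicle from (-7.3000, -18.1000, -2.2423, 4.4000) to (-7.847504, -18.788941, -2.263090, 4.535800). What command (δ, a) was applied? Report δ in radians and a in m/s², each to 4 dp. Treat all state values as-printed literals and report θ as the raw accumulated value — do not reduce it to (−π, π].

a = (v'−v)/dt = (0.135800)/0.2 = 0.6790
Δθ = θ'−θ = -0.020790;  (v·dt/L) = 4.4000·0.2/2.7 = 0.325926
tan δ = Δθ·L/(v·dt) = -0.063787  →  δ = -0.0637

δ = -0.0637, a = 0.6790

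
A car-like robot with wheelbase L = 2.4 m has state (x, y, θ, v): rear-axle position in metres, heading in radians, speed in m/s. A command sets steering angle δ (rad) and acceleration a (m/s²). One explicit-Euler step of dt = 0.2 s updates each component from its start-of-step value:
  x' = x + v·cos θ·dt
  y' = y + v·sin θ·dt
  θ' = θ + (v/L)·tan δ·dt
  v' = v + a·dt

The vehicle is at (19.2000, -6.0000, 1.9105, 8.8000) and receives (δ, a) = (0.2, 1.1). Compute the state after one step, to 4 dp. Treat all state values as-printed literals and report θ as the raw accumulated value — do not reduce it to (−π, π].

(18.6136, -4.3406, 2.0592, 9.0200)

x' = 19.2000 + 8.8000·cos(1.9105)·0.2 = 18.6136
y' = -6.0000 + 8.8000·sin(1.9105)·0.2 = -4.3406
θ' = 1.9105 + (8.8000/2.4)·tan(0.2)·0.2 = 2.0592
v' = 8.8000 + 1.1000·0.2 = 9.0200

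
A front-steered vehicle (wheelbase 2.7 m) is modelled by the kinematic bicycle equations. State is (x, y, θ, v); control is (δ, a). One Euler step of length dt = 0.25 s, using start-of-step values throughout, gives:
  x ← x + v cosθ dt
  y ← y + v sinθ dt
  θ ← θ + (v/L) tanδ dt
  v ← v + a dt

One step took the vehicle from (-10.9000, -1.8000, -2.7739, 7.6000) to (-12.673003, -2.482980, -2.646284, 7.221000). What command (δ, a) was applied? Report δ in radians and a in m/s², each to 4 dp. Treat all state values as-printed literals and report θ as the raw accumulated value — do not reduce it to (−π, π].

δ = 0.1794, a = -1.5160

a = (v'−v)/dt = (-0.379000)/0.25 = -1.5160
Δθ = θ'−θ = 0.127616;  (v·dt/L) = 7.6000·0.25/2.7 = 0.703704
tan δ = Δθ·L/(v·dt) = 0.181349  →  δ = 0.1794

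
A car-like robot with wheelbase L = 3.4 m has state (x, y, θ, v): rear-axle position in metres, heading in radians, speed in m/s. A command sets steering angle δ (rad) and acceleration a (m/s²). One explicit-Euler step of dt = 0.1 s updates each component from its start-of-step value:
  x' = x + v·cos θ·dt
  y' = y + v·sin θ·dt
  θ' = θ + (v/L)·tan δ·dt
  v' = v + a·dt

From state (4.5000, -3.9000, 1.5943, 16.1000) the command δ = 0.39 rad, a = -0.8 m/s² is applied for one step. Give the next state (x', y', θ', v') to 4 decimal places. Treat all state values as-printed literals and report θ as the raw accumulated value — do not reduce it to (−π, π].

(4.4622, -2.2904, 1.7889, 16.0200)

x' = 4.5000 + 16.1000·cos(1.5943)·0.1 = 4.4622
y' = -3.9000 + 16.1000·sin(1.5943)·0.1 = -2.2904
θ' = 1.5943 + (16.1000/3.4)·tan(0.39)·0.1 = 1.7889
v' = 16.1000 − 0.8000·0.1 = 16.0200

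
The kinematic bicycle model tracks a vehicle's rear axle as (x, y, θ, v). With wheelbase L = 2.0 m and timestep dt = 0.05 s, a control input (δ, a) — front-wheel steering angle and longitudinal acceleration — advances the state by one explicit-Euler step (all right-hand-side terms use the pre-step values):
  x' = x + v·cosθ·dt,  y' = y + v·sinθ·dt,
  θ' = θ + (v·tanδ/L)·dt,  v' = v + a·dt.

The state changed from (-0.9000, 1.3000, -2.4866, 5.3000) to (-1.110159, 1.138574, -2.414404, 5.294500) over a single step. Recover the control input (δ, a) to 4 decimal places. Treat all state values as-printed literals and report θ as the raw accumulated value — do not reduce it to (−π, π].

δ = 0.4989, a = -0.1100

a = (v'−v)/dt = (-0.005500)/0.05 = -0.1100
Δθ = θ'−θ = 0.072196;  (v·dt/L) = 5.3000·0.05/2.0 = 0.132500
tan δ = Δθ·L/(v·dt) = 0.544875  →  δ = 0.4989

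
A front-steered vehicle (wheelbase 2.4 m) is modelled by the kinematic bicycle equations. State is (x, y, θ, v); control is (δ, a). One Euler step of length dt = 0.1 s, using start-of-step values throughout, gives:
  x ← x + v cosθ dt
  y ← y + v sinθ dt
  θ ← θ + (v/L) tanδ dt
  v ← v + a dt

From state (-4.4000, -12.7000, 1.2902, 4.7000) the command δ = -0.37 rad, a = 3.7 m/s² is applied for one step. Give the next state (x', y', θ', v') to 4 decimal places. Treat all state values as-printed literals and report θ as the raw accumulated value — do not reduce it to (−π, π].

(-4.2698, -12.2484, 1.2142, 5.0700)

x' = -4.4000 + 4.7000·cos(1.2902)·0.1 = -4.2698
y' = -12.7000 + 4.7000·sin(1.2902)·0.1 = -12.2484
θ' = 1.2902 + (4.7000/2.4)·tan(-0.37)·0.1 = 1.2142
v' = 4.7000 + 3.7000·0.1 = 5.0700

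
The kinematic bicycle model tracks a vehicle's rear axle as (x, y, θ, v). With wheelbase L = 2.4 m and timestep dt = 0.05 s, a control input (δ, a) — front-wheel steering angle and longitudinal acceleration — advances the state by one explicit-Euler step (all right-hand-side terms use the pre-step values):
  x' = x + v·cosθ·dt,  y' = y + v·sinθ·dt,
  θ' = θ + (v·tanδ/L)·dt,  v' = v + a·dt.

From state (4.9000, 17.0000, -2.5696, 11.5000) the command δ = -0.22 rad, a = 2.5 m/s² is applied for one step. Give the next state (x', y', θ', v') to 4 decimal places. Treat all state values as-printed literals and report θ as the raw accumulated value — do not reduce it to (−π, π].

(4.4165, 16.6887, -2.6232, 11.6250)

x' = 4.9000 + 11.5000·cos(-2.5696)·0.05 = 4.4165
y' = 17.0000 + 11.5000·sin(-2.5696)·0.05 = 16.6887
θ' = -2.5696 + (11.5000/2.4)·tan(-0.22)·0.05 = -2.6232
v' = 11.5000 + 2.5000·0.05 = 11.6250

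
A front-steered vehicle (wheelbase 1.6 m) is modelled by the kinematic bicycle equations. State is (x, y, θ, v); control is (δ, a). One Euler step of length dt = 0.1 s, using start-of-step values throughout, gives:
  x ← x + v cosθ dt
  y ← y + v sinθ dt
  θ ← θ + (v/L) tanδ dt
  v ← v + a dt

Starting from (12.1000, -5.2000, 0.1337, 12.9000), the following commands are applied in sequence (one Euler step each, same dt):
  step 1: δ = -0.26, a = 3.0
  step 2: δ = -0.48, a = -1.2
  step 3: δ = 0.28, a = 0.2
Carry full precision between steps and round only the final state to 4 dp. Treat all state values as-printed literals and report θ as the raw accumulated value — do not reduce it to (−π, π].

(15.8356, -5.7734, -0.2752, 13.1000)

after step 1 (δ=-0.26, a=3.0): (13.378487, -5.028040, -0.080780, 13.200000)
after step 2 (δ=-0.48, a=-1.2): (14.694183, -5.134554, -0.510284, 13.080000)
after step 3 (δ=0.28, a=0.2): (15.835551, -5.773414, -0.275208, 13.100000)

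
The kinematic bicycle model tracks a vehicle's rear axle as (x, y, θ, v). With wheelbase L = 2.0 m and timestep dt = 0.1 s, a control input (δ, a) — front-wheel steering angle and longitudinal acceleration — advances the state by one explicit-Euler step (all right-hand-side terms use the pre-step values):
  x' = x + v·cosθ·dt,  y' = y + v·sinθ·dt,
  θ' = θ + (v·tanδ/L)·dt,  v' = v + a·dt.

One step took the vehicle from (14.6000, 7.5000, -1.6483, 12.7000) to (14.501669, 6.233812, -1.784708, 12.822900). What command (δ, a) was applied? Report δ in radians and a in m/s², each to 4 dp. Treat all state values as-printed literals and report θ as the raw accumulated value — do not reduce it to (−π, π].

a = (v'−v)/dt = (0.122900)/0.1 = 1.2290
Δθ = θ'−θ = -0.136408;  (v·dt/L) = 12.7000·0.1/2.0 = 0.635000
tan δ = Δθ·L/(v·dt) = -0.214816  →  δ = -0.2116

δ = -0.2116, a = 1.2290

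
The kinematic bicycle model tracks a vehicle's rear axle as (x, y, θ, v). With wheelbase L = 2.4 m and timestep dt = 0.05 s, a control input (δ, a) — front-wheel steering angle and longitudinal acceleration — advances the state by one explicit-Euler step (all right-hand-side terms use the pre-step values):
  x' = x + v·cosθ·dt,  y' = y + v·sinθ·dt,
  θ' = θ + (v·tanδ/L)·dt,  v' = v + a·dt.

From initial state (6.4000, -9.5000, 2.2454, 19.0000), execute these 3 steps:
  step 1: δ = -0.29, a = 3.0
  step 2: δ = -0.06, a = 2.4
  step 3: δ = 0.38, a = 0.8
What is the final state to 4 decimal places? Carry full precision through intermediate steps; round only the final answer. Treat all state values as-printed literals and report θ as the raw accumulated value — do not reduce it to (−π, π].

after step 1 (δ=-0.29, a=3.0): (5.806642, -8.758093, 2.127278, 19.150000)
after step 2 (δ=-0.06, a=2.4): (5.300888, -7.945062, 2.103312, 19.270000)
after step 3 (δ=0.38, a=0.8): (4.811717, -7.114975, 2.263660, 19.310000)

(4.8117, -7.1150, 2.2637, 19.3100)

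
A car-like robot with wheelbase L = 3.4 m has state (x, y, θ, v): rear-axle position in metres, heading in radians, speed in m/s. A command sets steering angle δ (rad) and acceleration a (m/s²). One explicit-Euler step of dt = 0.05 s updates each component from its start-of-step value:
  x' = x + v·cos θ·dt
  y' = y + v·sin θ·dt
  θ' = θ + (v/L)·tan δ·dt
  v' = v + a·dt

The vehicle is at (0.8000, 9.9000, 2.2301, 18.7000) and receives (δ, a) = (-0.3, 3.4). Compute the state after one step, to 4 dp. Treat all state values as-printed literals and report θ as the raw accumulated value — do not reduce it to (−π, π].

(0.2273, 10.6390, 2.1450, 18.8700)

x' = 0.8000 + 18.7000·cos(2.2301)·0.05 = 0.2273
y' = 9.9000 + 18.7000·sin(2.2301)·0.05 = 10.6390
θ' = 2.2301 + (18.7000/3.4)·tan(-0.3)·0.05 = 2.1450
v' = 18.7000 + 3.4000·0.05 = 18.8700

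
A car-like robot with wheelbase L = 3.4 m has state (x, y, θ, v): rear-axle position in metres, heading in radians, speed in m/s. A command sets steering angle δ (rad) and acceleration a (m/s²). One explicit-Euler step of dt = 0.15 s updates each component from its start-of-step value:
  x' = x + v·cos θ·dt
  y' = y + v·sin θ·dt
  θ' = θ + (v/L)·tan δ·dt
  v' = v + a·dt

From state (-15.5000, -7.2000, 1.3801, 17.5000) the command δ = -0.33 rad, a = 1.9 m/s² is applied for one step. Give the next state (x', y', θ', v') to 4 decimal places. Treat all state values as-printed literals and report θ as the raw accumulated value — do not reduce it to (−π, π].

(-15.0025, -4.6226, 1.1157, 17.7850)

x' = -15.5000 + 17.5000·cos(1.3801)·0.15 = -15.0025
y' = -7.2000 + 17.5000·sin(1.3801)·0.15 = -4.6226
θ' = 1.3801 + (17.5000/3.4)·tan(-0.33)·0.15 = 1.1157
v' = 17.5000 + 1.9000·0.15 = 17.7850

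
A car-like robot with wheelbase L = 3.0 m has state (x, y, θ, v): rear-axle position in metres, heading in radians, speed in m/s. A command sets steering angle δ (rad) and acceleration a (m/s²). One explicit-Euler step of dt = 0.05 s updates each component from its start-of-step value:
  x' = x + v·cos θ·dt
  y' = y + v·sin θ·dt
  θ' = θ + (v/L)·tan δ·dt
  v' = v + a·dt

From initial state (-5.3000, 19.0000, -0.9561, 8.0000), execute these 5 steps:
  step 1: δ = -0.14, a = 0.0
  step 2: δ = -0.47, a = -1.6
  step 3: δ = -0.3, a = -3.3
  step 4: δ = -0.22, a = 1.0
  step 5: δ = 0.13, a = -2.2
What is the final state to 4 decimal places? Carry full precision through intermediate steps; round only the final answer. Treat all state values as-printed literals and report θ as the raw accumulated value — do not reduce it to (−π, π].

after step 1 (δ=-0.14, a=0.0): (-5.069316, 18.673221, -0.974890, 8.000000)
after step 2 (δ=-0.47, a=-1.6): (-4.844812, 18.342165, -1.042618, 7.920000)
after step 3 (δ=-0.3, a=-3.3): (-4.645244, 18.000129, -1.083451, 7.755000)
after step 4 (δ=-0.22, a=1.0): (-4.463667, 17.657521, -1.112354, 7.805000)
after step 5 (δ=0.13, a=-2.2): (-4.290961, 17.307567, -1.095347, 7.695000)

(-4.2910, 17.3076, -1.0953, 7.6950)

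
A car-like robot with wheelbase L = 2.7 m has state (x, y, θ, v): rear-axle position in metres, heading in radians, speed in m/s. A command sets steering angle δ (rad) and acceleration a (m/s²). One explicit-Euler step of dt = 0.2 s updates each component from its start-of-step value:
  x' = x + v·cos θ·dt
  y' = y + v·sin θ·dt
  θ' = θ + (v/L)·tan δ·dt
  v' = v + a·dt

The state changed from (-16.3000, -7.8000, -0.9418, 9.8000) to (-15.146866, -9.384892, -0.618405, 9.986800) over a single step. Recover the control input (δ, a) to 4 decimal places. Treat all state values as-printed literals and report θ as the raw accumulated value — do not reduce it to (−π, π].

δ = 0.4191, a = 0.9340

a = (v'−v)/dt = (0.186800)/0.2 = 0.9340
Δθ = θ'−θ = 0.323395;  (v·dt/L) = 9.8000·0.2/2.7 = 0.725926
tan δ = Δθ·L/(v·dt) = 0.445493  →  δ = 0.4191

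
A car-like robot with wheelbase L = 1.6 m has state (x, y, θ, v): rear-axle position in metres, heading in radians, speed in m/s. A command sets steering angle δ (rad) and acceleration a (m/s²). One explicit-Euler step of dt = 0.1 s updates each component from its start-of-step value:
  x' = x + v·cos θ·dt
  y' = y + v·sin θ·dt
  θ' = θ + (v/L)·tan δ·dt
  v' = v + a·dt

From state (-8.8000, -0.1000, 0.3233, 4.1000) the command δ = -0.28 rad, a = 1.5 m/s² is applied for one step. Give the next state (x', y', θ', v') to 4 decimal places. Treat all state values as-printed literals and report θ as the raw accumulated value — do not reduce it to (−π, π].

(-8.4112, 0.0303, 0.2496, 4.2500)

x' = -8.8000 + 4.1000·cos(0.3233)·0.1 = -8.4112
y' = -0.1000 + 4.1000·sin(0.3233)·0.1 = 0.0303
θ' = 0.3233 + (4.1000/1.6)·tan(-0.28)·0.1 = 0.2496
v' = 4.1000 + 1.5000·0.1 = 4.2500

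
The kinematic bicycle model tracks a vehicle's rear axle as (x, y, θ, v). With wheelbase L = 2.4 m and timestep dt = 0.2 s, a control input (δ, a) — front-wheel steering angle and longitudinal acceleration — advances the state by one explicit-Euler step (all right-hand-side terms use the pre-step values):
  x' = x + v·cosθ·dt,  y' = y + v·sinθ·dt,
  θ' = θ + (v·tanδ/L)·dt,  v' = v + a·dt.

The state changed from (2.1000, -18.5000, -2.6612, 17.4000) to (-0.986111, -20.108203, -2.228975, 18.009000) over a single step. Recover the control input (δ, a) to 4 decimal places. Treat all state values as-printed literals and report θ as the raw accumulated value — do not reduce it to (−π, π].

δ = 0.2897, a = 3.0450

a = (v'−v)/dt = (0.609000)/0.2 = 3.0450
Δθ = θ'−θ = 0.432225;  (v·dt/L) = 17.4000·0.2/2.4 = 1.450000
tan δ = Δθ·L/(v·dt) = 0.298086  →  δ = 0.2897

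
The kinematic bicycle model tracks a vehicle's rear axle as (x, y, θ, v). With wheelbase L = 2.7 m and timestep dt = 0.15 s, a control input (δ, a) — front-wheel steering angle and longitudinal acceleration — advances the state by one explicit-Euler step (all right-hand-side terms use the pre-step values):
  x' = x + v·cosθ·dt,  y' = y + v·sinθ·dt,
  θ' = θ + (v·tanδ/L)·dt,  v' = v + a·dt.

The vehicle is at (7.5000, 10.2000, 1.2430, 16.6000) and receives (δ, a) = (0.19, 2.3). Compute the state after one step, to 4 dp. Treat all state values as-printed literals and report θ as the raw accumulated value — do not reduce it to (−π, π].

(8.3017, 12.5574, 1.4204, 16.9450)

x' = 7.5000 + 16.6000·cos(1.2430)·0.15 = 8.3017
y' = 10.2000 + 16.6000·sin(1.2430)·0.15 = 12.5574
θ' = 1.2430 + (16.6000/2.7)·tan(0.19)·0.15 = 1.4204
v' = 16.6000 + 2.3000·0.15 = 16.9450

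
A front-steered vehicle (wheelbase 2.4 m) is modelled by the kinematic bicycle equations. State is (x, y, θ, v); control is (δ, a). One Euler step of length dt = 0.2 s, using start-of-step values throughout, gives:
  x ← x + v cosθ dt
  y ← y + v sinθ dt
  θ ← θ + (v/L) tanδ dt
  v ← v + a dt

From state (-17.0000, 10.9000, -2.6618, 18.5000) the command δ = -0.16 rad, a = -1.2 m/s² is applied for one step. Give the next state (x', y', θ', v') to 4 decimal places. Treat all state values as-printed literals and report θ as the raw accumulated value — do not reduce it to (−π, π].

x' = -17.0000 + 18.5000·cos(-2.6618)·0.2 = -20.2822
y' = 10.9000 + 18.5000·sin(-2.6618)·0.2 = 9.1921
θ' = -2.6618 + (18.5000/2.4)·tan(-0.16)·0.2 = -2.9106
v' = 18.5000 − 1.2000·0.2 = 18.2600

(-20.2822, 9.1921, -2.9106, 18.2600)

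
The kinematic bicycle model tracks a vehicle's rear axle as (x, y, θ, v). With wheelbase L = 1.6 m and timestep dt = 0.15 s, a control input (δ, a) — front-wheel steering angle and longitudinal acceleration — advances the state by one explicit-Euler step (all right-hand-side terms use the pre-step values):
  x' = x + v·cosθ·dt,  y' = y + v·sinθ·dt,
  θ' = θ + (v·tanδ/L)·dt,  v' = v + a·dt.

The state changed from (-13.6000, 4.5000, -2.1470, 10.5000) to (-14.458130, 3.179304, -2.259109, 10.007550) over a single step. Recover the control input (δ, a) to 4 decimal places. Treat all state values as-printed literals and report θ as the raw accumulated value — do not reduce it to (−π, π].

δ = -0.1134, a = -3.2830

a = (v'−v)/dt = (-0.492450)/0.15 = -3.2830
Δθ = θ'−θ = -0.112109;  (v·dt/L) = 10.5000·0.15/1.6 = 0.984375
tan δ = Δθ·L/(v·dt) = -0.113889  →  δ = -0.1134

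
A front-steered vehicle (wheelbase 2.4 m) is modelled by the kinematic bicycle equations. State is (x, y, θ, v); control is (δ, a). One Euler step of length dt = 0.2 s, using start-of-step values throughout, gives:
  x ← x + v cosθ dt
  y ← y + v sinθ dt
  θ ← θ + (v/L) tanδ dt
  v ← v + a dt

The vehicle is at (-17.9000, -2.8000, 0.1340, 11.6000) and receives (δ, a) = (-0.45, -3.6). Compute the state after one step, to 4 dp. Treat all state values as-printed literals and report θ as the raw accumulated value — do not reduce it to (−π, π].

(-15.6008, -2.4900, -0.3330, 10.8800)

x' = -17.9000 + 11.6000·cos(0.1340)·0.2 = -15.6008
y' = -2.8000 + 11.6000·sin(0.1340)·0.2 = -2.4900
θ' = 0.1340 + (11.6000/2.4)·tan(-0.45)·0.2 = -0.3330
v' = 11.6000 − 3.6000·0.2 = 10.8800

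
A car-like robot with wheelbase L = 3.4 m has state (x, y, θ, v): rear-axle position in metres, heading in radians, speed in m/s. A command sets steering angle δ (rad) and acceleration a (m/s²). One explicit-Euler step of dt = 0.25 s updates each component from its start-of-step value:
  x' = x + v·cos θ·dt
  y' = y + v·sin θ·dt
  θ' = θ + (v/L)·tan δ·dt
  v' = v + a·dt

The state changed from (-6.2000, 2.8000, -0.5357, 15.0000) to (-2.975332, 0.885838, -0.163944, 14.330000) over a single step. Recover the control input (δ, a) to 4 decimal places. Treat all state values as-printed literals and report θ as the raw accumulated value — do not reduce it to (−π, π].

a = (v'−v)/dt = (-0.670000)/0.25 = -2.6800
Δθ = θ'−θ = 0.371756;  (v·dt/L) = 15.0000·0.25/3.4 = 1.102941
tan δ = Δθ·L/(v·dt) = 0.337059  →  δ = 0.3251

δ = 0.3251, a = -2.6800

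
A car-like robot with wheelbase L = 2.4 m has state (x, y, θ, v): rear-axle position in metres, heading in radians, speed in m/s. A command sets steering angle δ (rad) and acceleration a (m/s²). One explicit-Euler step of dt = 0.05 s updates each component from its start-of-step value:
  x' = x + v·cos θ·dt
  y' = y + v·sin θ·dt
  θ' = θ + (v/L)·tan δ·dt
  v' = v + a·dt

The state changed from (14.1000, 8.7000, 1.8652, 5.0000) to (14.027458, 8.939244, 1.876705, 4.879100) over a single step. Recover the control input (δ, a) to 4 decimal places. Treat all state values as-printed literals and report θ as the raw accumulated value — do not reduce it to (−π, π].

a = (v'−v)/dt = (-0.120900)/0.05 = -2.4180
Δθ = θ'−θ = 0.011505;  (v·dt/L) = 5.0000·0.05/2.4 = 0.104167
tan δ = Δθ·L/(v·dt) = 0.110448  →  δ = 0.1100

δ = 0.1100, a = -2.4180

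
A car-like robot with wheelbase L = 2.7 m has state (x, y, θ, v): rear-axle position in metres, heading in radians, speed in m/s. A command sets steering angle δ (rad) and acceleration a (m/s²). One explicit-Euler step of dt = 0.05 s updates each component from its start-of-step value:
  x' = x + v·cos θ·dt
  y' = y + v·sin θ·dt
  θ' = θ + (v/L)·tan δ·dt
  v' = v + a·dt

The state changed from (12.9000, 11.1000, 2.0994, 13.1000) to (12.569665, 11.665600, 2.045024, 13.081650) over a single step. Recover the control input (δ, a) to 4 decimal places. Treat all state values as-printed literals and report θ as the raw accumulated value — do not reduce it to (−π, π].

a = (v'−v)/dt = (-0.018350)/0.05 = -0.3670
Δθ = θ'−θ = -0.054376;  (v·dt/L) = 13.1000·0.05/2.7 = 0.242593
tan δ = Δθ·L/(v·dt) = -0.224145  →  δ = -0.2205

δ = -0.2205, a = -0.3670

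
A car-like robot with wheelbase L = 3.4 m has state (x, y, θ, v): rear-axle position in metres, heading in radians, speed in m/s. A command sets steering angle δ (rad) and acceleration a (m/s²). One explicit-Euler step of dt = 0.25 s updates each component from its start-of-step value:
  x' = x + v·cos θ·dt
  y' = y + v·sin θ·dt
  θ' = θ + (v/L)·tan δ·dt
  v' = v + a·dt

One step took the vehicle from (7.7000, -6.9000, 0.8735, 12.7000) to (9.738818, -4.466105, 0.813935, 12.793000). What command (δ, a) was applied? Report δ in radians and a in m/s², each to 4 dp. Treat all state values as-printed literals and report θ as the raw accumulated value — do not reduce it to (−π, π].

a = (v'−v)/dt = (0.093000)/0.25 = 0.3720
Δθ = θ'−θ = -0.059565;  (v·dt/L) = 12.7000·0.25/3.4 = 0.933824
tan δ = Δθ·L/(v·dt) = -0.063786  →  δ = -0.0637

δ = -0.0637, a = 0.3720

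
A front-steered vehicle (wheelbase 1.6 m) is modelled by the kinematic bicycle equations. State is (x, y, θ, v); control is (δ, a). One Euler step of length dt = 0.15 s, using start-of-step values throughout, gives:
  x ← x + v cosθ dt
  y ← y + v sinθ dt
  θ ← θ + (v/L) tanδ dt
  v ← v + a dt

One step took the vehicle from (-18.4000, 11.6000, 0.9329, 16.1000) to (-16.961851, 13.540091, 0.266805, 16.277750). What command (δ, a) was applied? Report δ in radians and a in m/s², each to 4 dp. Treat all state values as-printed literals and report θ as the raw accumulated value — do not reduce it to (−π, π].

a = (v'−v)/dt = (0.177750)/0.15 = 1.1850
Δθ = θ'−θ = -0.666095;  (v·dt/L) = 16.1000·0.15/1.6 = 1.509375
tan δ = Δθ·L/(v·dt) = -0.441305  →  δ = -0.4156

δ = -0.4156, a = 1.1850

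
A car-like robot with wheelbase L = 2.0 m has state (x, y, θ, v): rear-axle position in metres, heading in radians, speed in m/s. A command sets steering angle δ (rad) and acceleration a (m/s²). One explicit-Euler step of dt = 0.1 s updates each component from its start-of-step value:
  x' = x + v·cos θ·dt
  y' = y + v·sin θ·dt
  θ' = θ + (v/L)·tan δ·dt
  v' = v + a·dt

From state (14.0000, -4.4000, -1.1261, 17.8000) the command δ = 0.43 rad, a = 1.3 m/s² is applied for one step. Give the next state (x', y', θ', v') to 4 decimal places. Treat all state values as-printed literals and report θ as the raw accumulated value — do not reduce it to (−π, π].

(14.7657, -6.0069, -0.7179, 17.9300)

x' = 14.0000 + 17.8000·cos(-1.1261)·0.1 = 14.7657
y' = -4.4000 + 17.8000·sin(-1.1261)·0.1 = -6.0069
θ' = -1.1261 + (17.8000/2.0)·tan(0.43)·0.1 = -0.7179
v' = 17.8000 + 1.3000·0.1 = 17.9300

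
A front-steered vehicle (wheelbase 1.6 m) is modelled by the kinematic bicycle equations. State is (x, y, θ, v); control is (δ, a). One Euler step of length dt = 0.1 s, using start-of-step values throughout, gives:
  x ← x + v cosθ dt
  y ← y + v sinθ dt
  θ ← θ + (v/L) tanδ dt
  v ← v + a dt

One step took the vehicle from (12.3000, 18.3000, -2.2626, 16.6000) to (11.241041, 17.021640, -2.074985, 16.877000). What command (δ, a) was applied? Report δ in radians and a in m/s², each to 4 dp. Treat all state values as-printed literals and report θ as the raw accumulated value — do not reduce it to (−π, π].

δ = 0.1789, a = 2.7700

a = (v'−v)/dt = (0.277000)/0.1 = 2.7700
Δθ = θ'−θ = 0.187615;  (v·dt/L) = 16.6000·0.1/1.6 = 1.037500
tan δ = Δθ·L/(v·dt) = 0.180834  →  δ = 0.1789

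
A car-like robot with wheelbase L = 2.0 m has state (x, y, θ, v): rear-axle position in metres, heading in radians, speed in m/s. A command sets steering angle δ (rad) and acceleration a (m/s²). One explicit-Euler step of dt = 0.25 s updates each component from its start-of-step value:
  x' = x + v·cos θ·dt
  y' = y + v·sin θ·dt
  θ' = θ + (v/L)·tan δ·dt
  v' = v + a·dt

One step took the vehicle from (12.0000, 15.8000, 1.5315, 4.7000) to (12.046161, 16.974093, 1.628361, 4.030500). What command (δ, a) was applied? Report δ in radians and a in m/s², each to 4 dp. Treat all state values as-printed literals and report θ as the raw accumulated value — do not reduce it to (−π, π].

a = (v'−v)/dt = (-0.669500)/0.25 = -2.6780
Δθ = θ'−θ = 0.096861;  (v·dt/L) = 4.7000·0.25/2.0 = 0.587500
tan δ = Δθ·L/(v·dt) = 0.164870  →  δ = 0.1634

δ = 0.1634, a = -2.6780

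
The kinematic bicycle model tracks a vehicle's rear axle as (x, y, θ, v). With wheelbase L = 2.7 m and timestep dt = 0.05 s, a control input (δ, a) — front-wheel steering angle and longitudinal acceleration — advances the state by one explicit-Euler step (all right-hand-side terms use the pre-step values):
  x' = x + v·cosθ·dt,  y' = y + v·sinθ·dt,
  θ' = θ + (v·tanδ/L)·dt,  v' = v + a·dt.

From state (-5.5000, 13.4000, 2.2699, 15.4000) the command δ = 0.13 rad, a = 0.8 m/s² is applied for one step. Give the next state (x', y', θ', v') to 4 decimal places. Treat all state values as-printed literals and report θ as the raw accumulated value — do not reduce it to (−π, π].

x' = -5.5000 + 15.4000·cos(2.2699)·0.05 = -5.9955
y' = 13.4000 + 15.4000·sin(2.2699)·0.05 = 13.9894
θ' = 2.2699 + (15.4000/2.7)·tan(0.13)·0.05 = 2.3072
v' = 15.4000 + 0.8000·0.05 = 15.4400

(-5.9955, 13.9894, 2.3072, 15.4400)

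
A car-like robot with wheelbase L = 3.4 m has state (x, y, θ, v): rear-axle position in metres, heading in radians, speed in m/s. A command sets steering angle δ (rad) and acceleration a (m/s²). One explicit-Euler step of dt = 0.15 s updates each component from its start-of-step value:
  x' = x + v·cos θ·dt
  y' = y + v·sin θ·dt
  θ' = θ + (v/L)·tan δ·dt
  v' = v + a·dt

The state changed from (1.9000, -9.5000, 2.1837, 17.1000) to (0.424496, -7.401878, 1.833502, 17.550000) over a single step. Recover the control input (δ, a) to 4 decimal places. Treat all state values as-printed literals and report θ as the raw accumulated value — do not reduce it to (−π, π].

δ = -0.4346, a = 3.0000

a = (v'−v)/dt = (0.450000)/0.15 = 3.0000
Δθ = θ'−θ = -0.350198;  (v·dt/L) = 17.1000·0.15/3.4 = 0.754412
tan δ = Δθ·L/(v·dt) = -0.464200  →  δ = -0.4346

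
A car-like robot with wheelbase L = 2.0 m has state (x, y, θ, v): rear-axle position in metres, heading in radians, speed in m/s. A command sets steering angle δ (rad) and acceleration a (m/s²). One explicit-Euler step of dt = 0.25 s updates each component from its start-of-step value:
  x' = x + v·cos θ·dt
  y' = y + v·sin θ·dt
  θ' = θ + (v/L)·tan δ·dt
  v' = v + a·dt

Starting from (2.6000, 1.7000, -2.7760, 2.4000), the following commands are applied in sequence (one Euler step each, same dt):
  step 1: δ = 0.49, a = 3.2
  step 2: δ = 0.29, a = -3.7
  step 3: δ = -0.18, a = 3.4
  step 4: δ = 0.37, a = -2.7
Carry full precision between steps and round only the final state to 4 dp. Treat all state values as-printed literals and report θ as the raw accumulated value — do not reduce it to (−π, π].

after step 1 (δ=0.49, a=3.2): (2.039653, 1.485498, -2.615984, 3.200000)
after step 2 (δ=0.29, a=-3.7): (1.347638, 1.084106, -2.496618, 2.275000)
after step 3 (δ=-0.18, a=3.4): (0.893141, 0.742186, -2.548366, 3.125000)
after step 4 (δ=0.37, a=-2.7): (0.245375, 0.305437, -2.396857, 2.450000)

(0.2454, 0.3054, -2.3969, 2.4500)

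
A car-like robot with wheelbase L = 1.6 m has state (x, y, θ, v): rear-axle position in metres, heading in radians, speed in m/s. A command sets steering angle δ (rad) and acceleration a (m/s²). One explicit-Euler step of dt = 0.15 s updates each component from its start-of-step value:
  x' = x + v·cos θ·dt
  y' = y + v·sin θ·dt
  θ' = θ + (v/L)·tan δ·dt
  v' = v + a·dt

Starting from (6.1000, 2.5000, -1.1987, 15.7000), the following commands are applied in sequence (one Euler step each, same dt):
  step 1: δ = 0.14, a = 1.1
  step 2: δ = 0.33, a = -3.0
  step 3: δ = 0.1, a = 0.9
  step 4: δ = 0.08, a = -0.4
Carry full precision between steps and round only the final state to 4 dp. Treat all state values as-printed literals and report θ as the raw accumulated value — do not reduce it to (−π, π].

(12.5098, -3.5274, -0.2200, 15.4900)

after step 1 (δ=0.14, a=1.1): (6.956205, 0.306159, -0.991281, 15.865000)
after step 2 (δ=0.33, a=-3.0): (8.259401, -1.685044, -0.481828, 15.415000)
after step 3 (δ=0.1, a=0.9): (10.308399, -2.756541, -0.336829, 15.550000)
after step 4 (δ=0.08, a=-0.4): (12.509830, -3.527423, -0.219955, 15.490000)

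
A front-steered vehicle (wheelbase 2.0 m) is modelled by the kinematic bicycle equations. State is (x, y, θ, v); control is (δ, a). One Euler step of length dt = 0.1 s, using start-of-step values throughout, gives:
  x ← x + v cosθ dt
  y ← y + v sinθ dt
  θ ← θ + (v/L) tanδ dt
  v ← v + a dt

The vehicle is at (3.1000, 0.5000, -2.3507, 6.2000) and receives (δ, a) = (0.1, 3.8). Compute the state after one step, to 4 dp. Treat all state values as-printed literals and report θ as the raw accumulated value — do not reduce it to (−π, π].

x' = 3.1000 + 6.2000·cos(-2.3507)·0.1 = 2.6640
y' = 0.5000 + 6.2000·sin(-2.3507)·0.1 = 0.0592
θ' = -2.3507 + (6.2000/2.0)·tan(0.1)·0.1 = -2.3196
v' = 6.2000 + 3.8000·0.1 = 6.5800

(2.6640, 0.0592, -2.3196, 6.5800)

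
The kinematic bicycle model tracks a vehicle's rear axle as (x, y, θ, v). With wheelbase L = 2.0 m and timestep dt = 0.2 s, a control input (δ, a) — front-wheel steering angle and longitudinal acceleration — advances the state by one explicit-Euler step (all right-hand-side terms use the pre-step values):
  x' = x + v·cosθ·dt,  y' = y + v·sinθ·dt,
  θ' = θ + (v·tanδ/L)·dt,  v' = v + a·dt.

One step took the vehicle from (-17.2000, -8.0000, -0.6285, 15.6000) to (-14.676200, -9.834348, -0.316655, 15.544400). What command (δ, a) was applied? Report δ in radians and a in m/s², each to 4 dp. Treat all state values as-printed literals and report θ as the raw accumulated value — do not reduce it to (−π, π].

δ = 0.1973, a = -0.2780

a = (v'−v)/dt = (-0.055600)/0.2 = -0.2780
Δθ = θ'−θ = 0.311845;  (v·dt/L) = 15.6000·0.2/2.0 = 1.560000
tan δ = Δθ·L/(v·dt) = 0.199901  →  δ = 0.1973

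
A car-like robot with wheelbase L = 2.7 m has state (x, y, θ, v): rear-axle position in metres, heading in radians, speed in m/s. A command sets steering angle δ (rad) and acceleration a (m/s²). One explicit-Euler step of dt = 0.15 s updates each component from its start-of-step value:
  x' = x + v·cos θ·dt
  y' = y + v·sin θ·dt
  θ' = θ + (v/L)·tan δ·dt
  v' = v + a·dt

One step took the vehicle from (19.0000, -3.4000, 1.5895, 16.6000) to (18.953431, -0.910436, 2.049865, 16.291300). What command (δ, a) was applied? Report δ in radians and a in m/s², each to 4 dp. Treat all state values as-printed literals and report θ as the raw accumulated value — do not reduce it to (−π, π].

a = (v'−v)/dt = (-0.308700)/0.15 = -2.0580
Δθ = θ'−θ = 0.460365;  (v·dt/L) = 16.6000·0.15/2.7 = 0.922222
tan δ = Δθ·L/(v·dt) = 0.499191  →  δ = 0.4630

δ = 0.4630, a = -2.0580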